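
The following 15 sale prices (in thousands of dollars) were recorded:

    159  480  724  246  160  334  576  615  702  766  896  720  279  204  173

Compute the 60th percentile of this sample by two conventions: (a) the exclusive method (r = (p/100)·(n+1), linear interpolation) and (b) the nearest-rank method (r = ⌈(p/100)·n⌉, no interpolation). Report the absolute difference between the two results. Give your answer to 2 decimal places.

23.40

Sorted: 159, 160, 173, 204, 246, 279, 334, 480, 576, 615, 702, 720, 724, 766, 896.
n = 15.
(a) r = 9.6; between ranks 9 (576) and 10 (615): 599.4.
(b) the nearest-rank method: rank 9 → 576.
|599.4 − 576| = 23.4.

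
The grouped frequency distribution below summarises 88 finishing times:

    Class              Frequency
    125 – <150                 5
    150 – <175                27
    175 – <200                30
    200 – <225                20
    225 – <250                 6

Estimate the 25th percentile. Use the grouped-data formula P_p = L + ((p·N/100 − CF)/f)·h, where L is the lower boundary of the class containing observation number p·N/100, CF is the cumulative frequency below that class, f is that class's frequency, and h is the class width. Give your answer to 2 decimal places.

N = 88; target position k = 25/100 · 88 = 22.
Cumulative frequencies: 5, 32, 62, 82, 88.
Observation 22 falls in the class 150 – <175.
L = 150, CF = 5, f = 27, h = 25.
P25 = 150 + ((22 − 5)/27)·25 = 150 + 15.7407 = 165.741.

165.74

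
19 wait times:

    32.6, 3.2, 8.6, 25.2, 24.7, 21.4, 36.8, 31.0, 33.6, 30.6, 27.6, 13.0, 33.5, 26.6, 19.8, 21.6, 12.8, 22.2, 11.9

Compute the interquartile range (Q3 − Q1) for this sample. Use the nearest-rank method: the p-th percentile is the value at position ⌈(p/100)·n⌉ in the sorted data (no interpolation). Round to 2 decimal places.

18.00

Sorted: 3.2, 8.6, 11.9, 12.8, 13.0, 19.8, 21.4, 21.6, 22.2, 24.7, 25.2, 26.6, 27.6, 30.6, 31.0, 32.6, 33.5, 33.6, 36.8.
n = 19.
P25: rank ⌈25/100·19⌉ = 5 → 13.
P75: rank ⌈75/100·19⌉ = 15 → 31.
Difference: 31 − 13 = 18.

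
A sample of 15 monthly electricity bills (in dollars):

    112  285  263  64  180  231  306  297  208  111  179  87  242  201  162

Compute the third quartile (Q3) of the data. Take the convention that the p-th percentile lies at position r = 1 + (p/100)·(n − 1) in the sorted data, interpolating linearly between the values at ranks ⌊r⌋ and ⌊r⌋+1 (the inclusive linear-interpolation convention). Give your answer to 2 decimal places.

Sorted: 64, 87, 111, 112, 162, 179, 180, 201, 208, 231, 242, 263, 285, 297, 306.
n = 15.
r = 1 + (75/100)·(15 − 1) = 1 + 10.5 = 11.5.
Rank 11 is 242 and rank 12 is 263.
Interpolate: 242 + 0.5·(263 − 242) = 242 + 0.5·21 = 252.5.

252.50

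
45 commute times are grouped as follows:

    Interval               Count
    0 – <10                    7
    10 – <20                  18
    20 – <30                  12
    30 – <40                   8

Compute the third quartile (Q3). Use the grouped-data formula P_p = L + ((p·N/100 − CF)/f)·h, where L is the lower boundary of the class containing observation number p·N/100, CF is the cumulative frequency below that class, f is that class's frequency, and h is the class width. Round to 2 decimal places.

27.29

N = 45; target position k = 75/100 · 45 = 33.75.
Cumulative frequencies: 7, 25, 37, 45.
Observation 33.75 falls in the class 20 – <30.
L = 20, CF = 25, f = 12, h = 10.
P75 = 20 + ((33.75 − 25)/12)·10 = 20 + 7.29167 = 27.2917.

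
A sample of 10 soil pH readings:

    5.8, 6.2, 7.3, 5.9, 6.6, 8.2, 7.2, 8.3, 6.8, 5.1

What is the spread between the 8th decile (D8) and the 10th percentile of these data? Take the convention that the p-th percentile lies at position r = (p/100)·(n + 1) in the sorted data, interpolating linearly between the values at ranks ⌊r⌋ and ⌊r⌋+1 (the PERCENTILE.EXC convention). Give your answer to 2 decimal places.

Sorted: 5.1, 5.8, 5.9, 6.2, 6.6, 6.8, 7.2, 7.3, 8.2, 8.3.
n = 10.
P10: r = 1.1; ranks 1–2 are 5.1, 5.8; interpolating gives 5.17.
P80: r = 8.8; ranks 8–9 are 7.3, 8.2; interpolating gives 8.02.
Difference: 8.02 − 5.17 = 2.85.

2.85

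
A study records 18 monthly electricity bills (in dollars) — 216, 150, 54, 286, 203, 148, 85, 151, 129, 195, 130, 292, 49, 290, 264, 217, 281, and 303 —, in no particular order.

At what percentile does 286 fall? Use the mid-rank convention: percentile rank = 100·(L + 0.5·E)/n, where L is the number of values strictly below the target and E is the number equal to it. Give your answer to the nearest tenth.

80.6

Sorted: 49, 54, 85, 129, 130, 148, 150, 151, 195, 203, 216, 217, 264, 281, 286, 290, 292, 303.
Count below 286: L = 14; count equal: E = 1; n = 18.
Percentile rank = 100·(14 + 0.5·1)/18 = 100·14.5/18 = 80.56.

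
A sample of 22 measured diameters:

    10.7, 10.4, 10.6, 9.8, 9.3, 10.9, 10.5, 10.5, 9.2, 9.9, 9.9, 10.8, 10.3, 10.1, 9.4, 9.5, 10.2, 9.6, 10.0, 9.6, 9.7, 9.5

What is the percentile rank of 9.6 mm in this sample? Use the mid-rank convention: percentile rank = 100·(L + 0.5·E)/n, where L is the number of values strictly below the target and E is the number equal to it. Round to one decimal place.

27.3

Sorted: 9.2, 9.3, 9.4, 9.5, 9.5, 9.6, 9.6, 9.7, 9.8, 9.9, 9.9, 10.0, 10.1, 10.2, 10.3, 10.4, 10.5, 10.5, 10.6, 10.7, 10.8, 10.9.
Count below 9.6: L = 5; count equal: E = 2; n = 22.
Percentile rank = 100·(5 + 0.5·2)/22 = 100·6/22 = 27.27.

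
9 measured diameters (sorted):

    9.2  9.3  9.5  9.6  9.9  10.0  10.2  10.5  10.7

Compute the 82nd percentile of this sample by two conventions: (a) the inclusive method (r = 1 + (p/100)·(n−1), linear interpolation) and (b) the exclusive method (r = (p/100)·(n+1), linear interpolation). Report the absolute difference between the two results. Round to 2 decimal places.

n = 9.
(a) r = 7.56; between ranks 7 (10.2) and 8 (10.5): 10.368.
(b) r = 8.2; between ranks 8 (10.5) and 9 (10.7): 10.54.
|10.368 − 10.54| = 0.172.

0.17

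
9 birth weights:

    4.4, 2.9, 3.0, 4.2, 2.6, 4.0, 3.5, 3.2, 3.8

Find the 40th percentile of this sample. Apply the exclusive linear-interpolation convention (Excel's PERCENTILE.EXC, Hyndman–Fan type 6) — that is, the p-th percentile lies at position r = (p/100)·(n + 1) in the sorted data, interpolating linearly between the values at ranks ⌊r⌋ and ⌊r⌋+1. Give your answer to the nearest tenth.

Sorted: 2.6, 2.9, 3.0, 3.2, 3.5, 3.8, 4.0, 4.2, 4.4.
n = 9.
r = (40/100)·(9 + 1) = 4.
r is an integer, so P40 is the value at rank 4: 3.2.

3.2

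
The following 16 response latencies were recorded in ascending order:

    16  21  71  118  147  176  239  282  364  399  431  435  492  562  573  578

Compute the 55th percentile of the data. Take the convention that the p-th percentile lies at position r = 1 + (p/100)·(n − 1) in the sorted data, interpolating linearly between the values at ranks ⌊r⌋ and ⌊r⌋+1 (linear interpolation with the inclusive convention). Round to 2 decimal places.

372.75

n = 16.
r = 1 + (55/100)·(16 − 1) = 1 + 8.25 = 9.25.
Rank 9 is 364 and rank 10 is 399.
Interpolate: 364 + 0.25·(399 − 364) = 364 + 0.25·35 = 372.75.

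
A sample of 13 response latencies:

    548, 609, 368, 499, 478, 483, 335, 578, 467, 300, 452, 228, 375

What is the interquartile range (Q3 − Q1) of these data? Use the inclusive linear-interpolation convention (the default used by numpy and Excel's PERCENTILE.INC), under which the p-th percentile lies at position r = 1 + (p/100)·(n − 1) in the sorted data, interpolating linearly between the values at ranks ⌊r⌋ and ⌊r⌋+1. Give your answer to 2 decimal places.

131.00

Sorted: 228, 300, 335, 368, 375, 452, 467, 478, 483, 499, 548, 578, 609.
n = 13.
P25: r = 4 (integer) → 368.
P75: r = 10 (integer) → 499.
Difference: 499 − 368 = 131.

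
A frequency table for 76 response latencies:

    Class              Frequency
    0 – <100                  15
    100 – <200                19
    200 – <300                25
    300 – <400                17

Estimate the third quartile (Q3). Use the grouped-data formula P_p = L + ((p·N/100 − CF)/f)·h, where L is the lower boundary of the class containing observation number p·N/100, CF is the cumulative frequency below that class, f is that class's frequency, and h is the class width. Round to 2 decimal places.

N = 76; target position k = 75/100 · 76 = 57.
Cumulative frequencies: 15, 34, 59, 76.
Observation 57 falls in the class 200 – <300.
L = 200, CF = 34, f = 25, h = 100.
P75 = 200 + ((57 − 34)/25)·100 = 200 + 92 = 292.

292.00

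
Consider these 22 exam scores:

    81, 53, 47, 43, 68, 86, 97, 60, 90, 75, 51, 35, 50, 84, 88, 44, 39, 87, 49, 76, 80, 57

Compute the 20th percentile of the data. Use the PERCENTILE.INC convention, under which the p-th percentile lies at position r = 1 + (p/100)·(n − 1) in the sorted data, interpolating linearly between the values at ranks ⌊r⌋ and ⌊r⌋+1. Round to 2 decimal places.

Sorted: 35, 39, 43, 44, 47, 49, 50, 51, 53, 57, 60, 68, 75, 76, 80, 81, 84, 86, 87, 88, 90, 97.
n = 22.
r = 1 + (20/100)·(22 − 1) = 1 + 4.2 = 5.2.
Rank 5 is 47 and rank 6 is 49.
Interpolate: 47 + 0.2·(49 − 47) = 47 + 0.2·2 = 47.4.

47.40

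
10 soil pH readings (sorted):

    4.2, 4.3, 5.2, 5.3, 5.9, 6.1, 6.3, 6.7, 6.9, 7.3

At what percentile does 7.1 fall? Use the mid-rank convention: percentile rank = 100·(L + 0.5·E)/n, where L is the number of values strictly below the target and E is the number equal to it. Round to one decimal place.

90.0

Count below 7.1: L = 9; count equal: E = 0; n = 10.
Percentile rank = 100·(9 + 0.5·0)/10 = 100·9/10 = 90.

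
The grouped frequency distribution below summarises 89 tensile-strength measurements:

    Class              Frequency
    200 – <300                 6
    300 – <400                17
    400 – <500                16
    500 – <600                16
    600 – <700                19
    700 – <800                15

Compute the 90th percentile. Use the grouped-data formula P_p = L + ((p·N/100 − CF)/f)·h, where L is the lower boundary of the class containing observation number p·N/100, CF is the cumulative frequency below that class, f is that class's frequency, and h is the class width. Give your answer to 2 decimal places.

740.67

N = 89; target position k = 90/100 · 89 = 80.1.
Cumulative frequencies: 6, 23, 39, 55, 74, 89.
Observation 80.1 falls in the class 700 – <800.
L = 700, CF = 74, f = 15, h = 100.
P90 = 700 + ((80.1 − 74)/15)·100 = 700 + 40.6667 = 740.667.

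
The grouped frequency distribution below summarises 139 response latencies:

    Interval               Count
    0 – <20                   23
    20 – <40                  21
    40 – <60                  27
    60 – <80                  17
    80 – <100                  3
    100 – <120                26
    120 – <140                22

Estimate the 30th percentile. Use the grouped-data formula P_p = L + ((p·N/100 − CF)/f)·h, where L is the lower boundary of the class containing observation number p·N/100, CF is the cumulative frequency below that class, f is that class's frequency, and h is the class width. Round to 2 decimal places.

37.81

N = 139; target position k = 30/100 · 139 = 41.7.
Cumulative frequencies: 23, 44, 71, 88, 91, 117, 139.
Observation 41.7 falls in the class 20 – <40.
L = 20, CF = 23, f = 21, h = 20.
P30 = 20 + ((41.7 − 23)/21)·20 = 20 + 17.8095 = 37.8095.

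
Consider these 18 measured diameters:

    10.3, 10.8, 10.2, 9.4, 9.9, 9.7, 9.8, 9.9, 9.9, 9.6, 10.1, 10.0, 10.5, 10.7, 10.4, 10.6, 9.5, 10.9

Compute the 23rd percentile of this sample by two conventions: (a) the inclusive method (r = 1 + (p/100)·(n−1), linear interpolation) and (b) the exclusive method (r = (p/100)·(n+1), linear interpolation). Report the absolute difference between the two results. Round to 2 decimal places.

0.05

Sorted: 9.4, 9.5, 9.6, 9.7, 9.8, 9.9, 9.9, 9.9, 10.0, 10.1, 10.2, 10.3, 10.4, 10.5, 10.6, 10.7, 10.8, 10.9.
n = 18.
(a) r = 4.91; between ranks 4 (9.7) and 5 (9.8): 9.791.
(b) r = 4.37; between ranks 4 (9.7) and 5 (9.8): 9.737.
|9.791 − 9.737| = 0.054.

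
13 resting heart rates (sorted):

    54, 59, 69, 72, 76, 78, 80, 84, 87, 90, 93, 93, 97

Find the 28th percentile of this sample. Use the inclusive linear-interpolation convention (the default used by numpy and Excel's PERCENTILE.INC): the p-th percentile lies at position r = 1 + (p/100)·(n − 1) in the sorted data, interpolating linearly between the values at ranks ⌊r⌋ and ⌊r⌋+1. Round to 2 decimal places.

n = 13.
r = 1 + (28/100)·(13 − 1) = 1 + 3.36 = 4.36.
Rank 4 is 72 and rank 5 is 76.
Interpolate: 72 + 0.36·(76 − 72) = 72 + 0.36·4 = 73.44.

73.44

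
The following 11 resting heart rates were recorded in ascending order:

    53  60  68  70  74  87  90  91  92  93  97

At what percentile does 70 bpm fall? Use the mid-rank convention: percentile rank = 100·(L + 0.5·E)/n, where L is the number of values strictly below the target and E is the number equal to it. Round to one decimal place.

Count below 70: L = 3; count equal: E = 1; n = 11.
Percentile rank = 100·(3 + 0.5·1)/11 = 100·3.5/11 = 31.82.

31.8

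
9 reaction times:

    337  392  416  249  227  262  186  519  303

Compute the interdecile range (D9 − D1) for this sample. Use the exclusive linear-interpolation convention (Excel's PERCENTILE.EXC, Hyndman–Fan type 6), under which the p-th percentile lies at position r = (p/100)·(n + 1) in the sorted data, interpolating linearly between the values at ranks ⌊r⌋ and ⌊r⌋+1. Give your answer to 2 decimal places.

Sorted: 186, 227, 249, 262, 303, 337, 392, 416, 519.
n = 9.
P10: r = 1 (integer) → 186.
P90: r = 9 (integer) → 519.
Difference: 519 − 186 = 333.

333.00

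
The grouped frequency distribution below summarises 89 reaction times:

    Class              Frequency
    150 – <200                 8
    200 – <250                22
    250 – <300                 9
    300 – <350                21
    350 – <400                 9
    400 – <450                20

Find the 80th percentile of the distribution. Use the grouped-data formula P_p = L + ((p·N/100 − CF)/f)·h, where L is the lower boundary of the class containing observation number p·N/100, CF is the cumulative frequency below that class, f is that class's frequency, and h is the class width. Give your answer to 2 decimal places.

N = 89; target position k = 80/100 · 89 = 71.2.
Cumulative frequencies: 8, 30, 39, 60, 69, 89.
Observation 71.2 falls in the class 400 – <450.
L = 400, CF = 69, f = 20, h = 50.
P80 = 400 + ((71.2 − 69)/20)·50 = 400 + 5.5 = 405.5.

405.50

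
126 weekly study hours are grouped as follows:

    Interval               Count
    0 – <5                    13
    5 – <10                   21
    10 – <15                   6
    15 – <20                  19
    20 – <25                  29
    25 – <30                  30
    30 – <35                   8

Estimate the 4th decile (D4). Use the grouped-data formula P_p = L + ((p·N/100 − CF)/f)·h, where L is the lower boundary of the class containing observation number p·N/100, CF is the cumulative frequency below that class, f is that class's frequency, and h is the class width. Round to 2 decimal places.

N = 126; target position k = 40/100 · 126 = 50.4.
Cumulative frequencies: 13, 34, 40, 59, 88, 118, 126.
Observation 50.4 falls in the class 15 – <20.
L = 15, CF = 40, f = 19, h = 5.
P40 = 15 + ((50.4 − 40)/19)·5 = 15 + 2.73684 = 17.7368.

17.74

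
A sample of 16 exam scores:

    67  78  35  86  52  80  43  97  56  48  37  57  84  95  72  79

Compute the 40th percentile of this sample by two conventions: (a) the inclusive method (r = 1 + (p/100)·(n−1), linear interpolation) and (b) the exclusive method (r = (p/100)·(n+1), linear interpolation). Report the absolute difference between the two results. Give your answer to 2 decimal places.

Sorted: 35, 37, 43, 48, 52, 56, 57, 67, 72, 78, 79, 80, 84, 86, 95, 97.
n = 16.
(a) r = 7 → value at rank 7 = 57.
(b) r = 6.8; between ranks 6 (56) and 7 (57): 56.8.
|57 − 56.8| = 0.2.

0.20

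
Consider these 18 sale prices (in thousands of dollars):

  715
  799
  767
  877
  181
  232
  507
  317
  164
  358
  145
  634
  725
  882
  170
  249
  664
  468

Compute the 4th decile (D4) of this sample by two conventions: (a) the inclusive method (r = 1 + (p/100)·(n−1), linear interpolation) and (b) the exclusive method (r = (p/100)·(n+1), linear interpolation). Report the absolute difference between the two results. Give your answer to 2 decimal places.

Sorted: 145, 164, 170, 181, 232, 249, 317, 358, 468, 507, 634, 664, 715, 725, 767, 799, 877, 882.
n = 18.
(a) r = 7.8; between ranks 7 (317) and 8 (358): 349.8.
(b) r = 7.6; between ranks 7 (317) and 8 (358): 341.6.
|349.8 − 341.6| = 8.2.

8.20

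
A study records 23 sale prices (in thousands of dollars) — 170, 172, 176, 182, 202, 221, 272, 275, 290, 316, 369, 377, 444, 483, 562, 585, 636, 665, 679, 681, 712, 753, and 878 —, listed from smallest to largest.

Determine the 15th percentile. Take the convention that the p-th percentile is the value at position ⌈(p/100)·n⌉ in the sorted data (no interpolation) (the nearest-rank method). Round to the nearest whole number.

n = 23.
Position = ⌈15/100 · 23⌉ = ⌈3.45⌉ = 4.
The value at rank 4 is 182.

182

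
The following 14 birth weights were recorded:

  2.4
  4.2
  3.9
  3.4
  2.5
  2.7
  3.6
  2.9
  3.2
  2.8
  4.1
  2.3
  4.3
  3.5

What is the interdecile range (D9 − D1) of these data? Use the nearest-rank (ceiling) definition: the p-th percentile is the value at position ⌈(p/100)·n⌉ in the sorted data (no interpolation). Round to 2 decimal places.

1.80

Sorted: 2.3, 2.4, 2.5, 2.7, 2.8, 2.9, 3.2, 3.4, 3.5, 3.6, 3.9, 4.1, 4.2, 4.3.
n = 14.
P10: rank ⌈10/100·14⌉ = 2 → 2.4.
P90: rank ⌈90/100·14⌉ = 13 → 4.2.
Difference: 4.2 − 2.4 = 1.8.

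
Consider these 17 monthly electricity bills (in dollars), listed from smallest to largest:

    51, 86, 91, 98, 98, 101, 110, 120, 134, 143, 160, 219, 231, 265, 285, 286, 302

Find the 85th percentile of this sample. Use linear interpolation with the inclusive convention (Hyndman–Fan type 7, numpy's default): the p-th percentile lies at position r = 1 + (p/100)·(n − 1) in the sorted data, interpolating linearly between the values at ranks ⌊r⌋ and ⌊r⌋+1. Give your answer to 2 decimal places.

277.00

n = 17.
r = 1 + (85/100)·(17 − 1) = 1 + 13.6 = 14.6.
Rank 14 is 265 and rank 15 is 285.
Interpolate: 265 + 0.6·(285 − 265) = 265 + 0.6·20 = 277.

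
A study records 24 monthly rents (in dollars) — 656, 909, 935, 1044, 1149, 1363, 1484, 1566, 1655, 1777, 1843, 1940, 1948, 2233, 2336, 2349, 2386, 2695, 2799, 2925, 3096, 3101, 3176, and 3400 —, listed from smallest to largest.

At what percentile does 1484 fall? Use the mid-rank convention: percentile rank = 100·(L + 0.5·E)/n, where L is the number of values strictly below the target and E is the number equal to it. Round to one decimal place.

Count below 1484: L = 6; count equal: E = 1; n = 24.
Percentile rank = 100·(6 + 0.5·1)/24 = 100·6.5/24 = 27.08.

27.1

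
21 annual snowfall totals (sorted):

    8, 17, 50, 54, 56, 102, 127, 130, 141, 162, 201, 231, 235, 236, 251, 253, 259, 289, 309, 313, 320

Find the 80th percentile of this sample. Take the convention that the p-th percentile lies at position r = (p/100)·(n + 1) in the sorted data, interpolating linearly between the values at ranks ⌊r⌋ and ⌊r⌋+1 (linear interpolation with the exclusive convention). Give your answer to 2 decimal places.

277.00

n = 21.
r = (80/100)·(21 + 1) = 17.6.
Rank 17 is 259 and rank 18 is 289.
Interpolate: 259 + 0.6·(289 − 259) = 259 + 0.6·30 = 277.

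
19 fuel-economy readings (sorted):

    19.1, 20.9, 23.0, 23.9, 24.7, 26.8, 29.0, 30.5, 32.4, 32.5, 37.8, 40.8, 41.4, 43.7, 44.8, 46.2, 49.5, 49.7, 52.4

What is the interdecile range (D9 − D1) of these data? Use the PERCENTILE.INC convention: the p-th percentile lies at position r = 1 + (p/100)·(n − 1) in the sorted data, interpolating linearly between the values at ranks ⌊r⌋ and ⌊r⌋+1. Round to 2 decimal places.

n = 19.
P10: r = 2.8; ranks 2–3 are 20.9, 23.0; interpolating gives 22.58.
P90: r = 17.2; ranks 17–18 are 49.5, 49.7; interpolating gives 49.54.
Difference: 49.54 − 22.58 = 26.96.

26.96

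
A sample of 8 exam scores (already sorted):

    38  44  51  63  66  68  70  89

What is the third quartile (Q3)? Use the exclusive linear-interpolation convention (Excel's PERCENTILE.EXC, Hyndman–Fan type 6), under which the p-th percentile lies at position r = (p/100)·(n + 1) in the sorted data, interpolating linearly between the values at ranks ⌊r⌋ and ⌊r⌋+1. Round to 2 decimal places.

69.50

n = 8.
r = (75/100)·(8 + 1) = 6.75.
Rank 6 is 68 and rank 7 is 70.
Interpolate: 68 + 0.75·(70 − 68) = 68 + 0.75·2 = 69.5.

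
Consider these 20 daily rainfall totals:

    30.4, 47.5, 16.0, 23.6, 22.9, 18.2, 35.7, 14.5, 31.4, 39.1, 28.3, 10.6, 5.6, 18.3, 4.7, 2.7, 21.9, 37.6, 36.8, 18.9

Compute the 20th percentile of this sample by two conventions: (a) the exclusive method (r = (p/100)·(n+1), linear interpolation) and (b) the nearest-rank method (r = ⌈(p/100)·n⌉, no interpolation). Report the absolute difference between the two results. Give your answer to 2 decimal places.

0.78

Sorted: 2.7, 4.7, 5.6, 10.6, 14.5, 16.0, 18.2, 18.3, 18.9, 21.9, 22.9, 23.6, 28.3, 30.4, 31.4, 35.7, 36.8, 37.6, 39.1, 47.5.
n = 20.
(a) r = 4.2; between ranks 4 (10.6) and 5 (14.5): 11.38.
(b) the nearest-rank method: rank 4 → 10.6.
|11.38 − 10.6| = 0.78.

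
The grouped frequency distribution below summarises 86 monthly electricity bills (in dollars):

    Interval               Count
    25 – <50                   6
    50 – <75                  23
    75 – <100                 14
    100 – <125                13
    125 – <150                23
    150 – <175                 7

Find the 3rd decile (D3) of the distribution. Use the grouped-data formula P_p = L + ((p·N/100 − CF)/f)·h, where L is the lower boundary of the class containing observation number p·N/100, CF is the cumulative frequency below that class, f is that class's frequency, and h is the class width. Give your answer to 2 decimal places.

N = 86; target position k = 30/100 · 86 = 25.8.
Cumulative frequencies: 6, 29, 43, 56, 79, 86.
Observation 25.8 falls in the class 50 – <75.
L = 50, CF = 6, f = 23, h = 25.
P30 = 50 + ((25.8 − 6)/23)·25 = 50 + 21.5217 = 71.5217.

71.52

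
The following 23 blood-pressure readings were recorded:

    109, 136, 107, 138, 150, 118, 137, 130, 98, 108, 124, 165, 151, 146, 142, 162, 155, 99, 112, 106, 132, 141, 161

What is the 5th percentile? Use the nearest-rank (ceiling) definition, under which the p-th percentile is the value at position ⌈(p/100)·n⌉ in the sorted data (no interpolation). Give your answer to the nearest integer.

99

Sorted: 98, 99, 106, 107, 108, 109, 112, 118, 124, 130, 132, 136, 137, 138, 141, 142, 146, 150, 151, 155, 161, 162, 165.
n = 23.
Position = ⌈5/100 · 23⌉ = ⌈1.15⌉ = 2.
The value at rank 2 is 99.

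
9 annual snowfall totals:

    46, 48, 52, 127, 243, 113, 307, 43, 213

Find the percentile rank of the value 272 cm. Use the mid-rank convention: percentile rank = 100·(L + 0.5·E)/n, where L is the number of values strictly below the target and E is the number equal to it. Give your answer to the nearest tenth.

88.9

Sorted: 43, 46, 48, 52, 113, 127, 213, 243, 307.
Count below 272: L = 8; count equal: E = 0; n = 9.
Percentile rank = 100·(8 + 0.5·0)/9 = 100·8/9 = 88.89.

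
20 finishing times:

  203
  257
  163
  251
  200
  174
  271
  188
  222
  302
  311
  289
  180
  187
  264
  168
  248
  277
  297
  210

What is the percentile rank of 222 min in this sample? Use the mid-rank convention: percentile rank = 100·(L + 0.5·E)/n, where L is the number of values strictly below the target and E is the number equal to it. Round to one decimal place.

47.5

Sorted: 163, 168, 174, 180, 187, 188, 200, 203, 210, 222, 248, 251, 257, 264, 271, 277, 289, 297, 302, 311.
Count below 222: L = 9; count equal: E = 1; n = 20.
Percentile rank = 100·(9 + 0.5·1)/20 = 100·9.5/20 = 47.5.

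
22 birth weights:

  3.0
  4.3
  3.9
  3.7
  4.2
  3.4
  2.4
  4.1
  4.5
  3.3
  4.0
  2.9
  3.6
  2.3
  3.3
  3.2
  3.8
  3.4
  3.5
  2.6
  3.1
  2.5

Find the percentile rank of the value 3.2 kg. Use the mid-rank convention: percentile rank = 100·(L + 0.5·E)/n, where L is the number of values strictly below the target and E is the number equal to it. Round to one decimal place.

34.1

Sorted: 2.3, 2.4, 2.5, 2.6, 2.9, 3.0, 3.1, 3.2, 3.3, 3.3, 3.4, 3.4, 3.5, 3.6, 3.7, 3.8, 3.9, 4.0, 4.1, 4.2, 4.3, 4.5.
Count below 3.2: L = 7; count equal: E = 1; n = 22.
Percentile rank = 100·(7 + 0.5·1)/22 = 100·7.5/22 = 34.09.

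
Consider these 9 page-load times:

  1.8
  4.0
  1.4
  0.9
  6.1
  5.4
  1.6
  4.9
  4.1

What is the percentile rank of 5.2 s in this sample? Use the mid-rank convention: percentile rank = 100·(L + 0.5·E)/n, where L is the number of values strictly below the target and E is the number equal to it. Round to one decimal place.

77.8

Sorted: 0.9, 1.4, 1.6, 1.8, 4.0, 4.1, 4.9, 5.4, 6.1.
Count below 5.2: L = 7; count equal: E = 0; n = 9.
Percentile rank = 100·(7 + 0.5·0)/9 = 100·7/9 = 77.78.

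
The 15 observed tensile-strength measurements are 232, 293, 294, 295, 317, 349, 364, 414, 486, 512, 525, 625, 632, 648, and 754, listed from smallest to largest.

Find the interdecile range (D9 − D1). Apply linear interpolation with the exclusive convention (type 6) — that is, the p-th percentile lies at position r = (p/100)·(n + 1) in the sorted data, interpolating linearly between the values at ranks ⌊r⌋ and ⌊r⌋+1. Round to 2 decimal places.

n = 15.
P10: r = 1.6; ranks 1–2 are 232, 293; interpolating gives 268.6.
P90: r = 14.4; ranks 14–15 are 648, 754; interpolating gives 690.4.
Difference: 690.4 − 268.6 = 421.8.

421.80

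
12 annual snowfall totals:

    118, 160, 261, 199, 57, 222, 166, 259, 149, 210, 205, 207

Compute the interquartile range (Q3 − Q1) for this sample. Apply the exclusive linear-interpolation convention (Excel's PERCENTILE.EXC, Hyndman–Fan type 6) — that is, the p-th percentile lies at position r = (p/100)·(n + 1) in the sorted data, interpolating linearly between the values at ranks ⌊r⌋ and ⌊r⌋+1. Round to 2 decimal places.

Sorted: 57, 118, 149, 160, 166, 199, 205, 207, 210, 222, 259, 261.
n = 12.
P25: r = 3.25; ranks 3–4 are 149, 160; interpolating gives 151.75.
P75: r = 9.75; ranks 9–10 are 210, 222; interpolating gives 219.
Difference: 219 − 151.75 = 67.25.

67.25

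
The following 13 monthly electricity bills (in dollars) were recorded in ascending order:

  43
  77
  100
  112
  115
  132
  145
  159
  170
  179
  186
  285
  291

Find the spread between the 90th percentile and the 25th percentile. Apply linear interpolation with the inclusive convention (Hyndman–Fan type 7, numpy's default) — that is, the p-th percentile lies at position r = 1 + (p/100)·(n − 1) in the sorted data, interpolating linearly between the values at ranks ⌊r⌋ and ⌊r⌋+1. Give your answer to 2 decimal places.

n = 13.
P25: r = 4 (integer) → 112.
P90: r = 11.8; ranks 11–12 are 186, 285; interpolating gives 265.2.
Difference: 265.2 − 112 = 153.2.

153.20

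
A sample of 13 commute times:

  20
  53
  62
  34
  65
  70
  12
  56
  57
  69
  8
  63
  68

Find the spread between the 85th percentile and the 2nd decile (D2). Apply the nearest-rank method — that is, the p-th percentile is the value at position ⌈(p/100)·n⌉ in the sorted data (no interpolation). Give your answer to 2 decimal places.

Sorted: 8, 12, 20, 34, 53, 56, 57, 62, 63, 65, 68, 69, 70.
n = 13.
P20: rank ⌈20/100·13⌉ = 3 → 20.
P85: rank ⌈85/100·13⌉ = 12 → 69.
Difference: 69 − 20 = 49.

49.00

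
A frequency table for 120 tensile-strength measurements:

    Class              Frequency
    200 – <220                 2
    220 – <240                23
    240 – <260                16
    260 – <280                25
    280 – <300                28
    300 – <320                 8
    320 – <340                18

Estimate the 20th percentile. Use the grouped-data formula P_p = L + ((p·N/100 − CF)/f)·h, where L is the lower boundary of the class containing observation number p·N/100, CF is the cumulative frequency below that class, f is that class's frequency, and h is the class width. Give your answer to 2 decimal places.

N = 120; target position k = 20/100 · 120 = 24.
Cumulative frequencies: 2, 25, 41, 66, 94, 102, 120.
Observation 24 falls in the class 220 – <240.
L = 220, CF = 2, f = 23, h = 20.
P20 = 220 + ((24 − 2)/23)·20 = 220 + 19.1304 = 239.13.

239.13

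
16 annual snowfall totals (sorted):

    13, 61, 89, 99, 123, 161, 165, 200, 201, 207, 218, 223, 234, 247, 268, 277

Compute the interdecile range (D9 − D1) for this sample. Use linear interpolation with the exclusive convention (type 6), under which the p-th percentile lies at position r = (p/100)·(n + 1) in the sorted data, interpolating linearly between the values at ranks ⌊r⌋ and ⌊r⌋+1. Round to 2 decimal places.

n = 16.
P10: r = 1.7; ranks 1–2 are 13, 61; interpolating gives 46.6.
P90: r = 15.3; ranks 15–16 are 268, 277; interpolating gives 270.7.
Difference: 270.7 − 46.6 = 224.1.

224.10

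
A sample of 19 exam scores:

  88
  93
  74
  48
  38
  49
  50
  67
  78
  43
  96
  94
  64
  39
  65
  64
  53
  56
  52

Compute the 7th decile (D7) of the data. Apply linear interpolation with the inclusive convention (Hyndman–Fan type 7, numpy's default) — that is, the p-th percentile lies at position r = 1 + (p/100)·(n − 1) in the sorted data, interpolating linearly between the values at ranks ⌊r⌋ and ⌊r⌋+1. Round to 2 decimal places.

Sorted: 38, 39, 43, 48, 49, 50, 52, 53, 56, 64, 64, 65, 67, 74, 78, 88, 93, 94, 96.
n = 19.
r = 1 + (70/100)·(19 − 1) = 1 + 12.6 = 13.6.
Rank 13 is 67 and rank 14 is 74.
Interpolate: 67 + 0.6·(74 − 67) = 67 + 0.6·7 = 71.2.

71.20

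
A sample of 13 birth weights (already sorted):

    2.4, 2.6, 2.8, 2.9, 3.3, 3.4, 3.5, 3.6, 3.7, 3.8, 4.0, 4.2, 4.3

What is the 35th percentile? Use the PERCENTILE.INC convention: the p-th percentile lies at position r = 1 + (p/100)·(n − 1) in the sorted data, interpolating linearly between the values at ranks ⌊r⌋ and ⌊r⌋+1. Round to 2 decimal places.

n = 13.
r = 1 + (35/100)·(13 − 1) = 1 + 4.2 = 5.2.
Rank 5 is 3.3 and rank 6 is 3.4.
Interpolate: 3.3 + 0.2·(3.4 − 3.3) = 3.3 + 0.2·0.1 = 3.32.

3.32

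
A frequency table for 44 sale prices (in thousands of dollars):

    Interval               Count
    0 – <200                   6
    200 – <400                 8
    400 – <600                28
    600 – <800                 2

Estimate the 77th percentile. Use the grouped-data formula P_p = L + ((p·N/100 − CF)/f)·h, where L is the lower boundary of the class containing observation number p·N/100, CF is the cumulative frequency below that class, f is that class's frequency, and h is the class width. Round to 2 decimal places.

N = 44; target position k = 77/100 · 44 = 33.88.
Cumulative frequencies: 6, 14, 42, 44.
Observation 33.88 falls in the class 400 – <600.
L = 400, CF = 14, f = 28, h = 200.
P77 = 400 + ((33.88 − 14)/28)·200 = 400 + 142 = 542.

542.00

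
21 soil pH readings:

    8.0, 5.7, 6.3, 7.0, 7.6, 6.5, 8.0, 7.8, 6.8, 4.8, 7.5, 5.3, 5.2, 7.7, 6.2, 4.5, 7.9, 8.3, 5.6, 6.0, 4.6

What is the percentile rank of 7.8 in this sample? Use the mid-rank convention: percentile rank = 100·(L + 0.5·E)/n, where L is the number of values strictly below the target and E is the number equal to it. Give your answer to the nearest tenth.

Sorted: 4.5, 4.6, 4.8, 5.2, 5.3, 5.6, 5.7, 6.0, 6.2, 6.3, 6.5, 6.8, 7.0, 7.5, 7.6, 7.7, 7.8, 7.9, 8.0, 8.0, 8.3.
Count below 7.8: L = 16; count equal: E = 1; n = 21.
Percentile rank = 100·(16 + 0.5·1)/21 = 100·16.5/21 = 78.57.

78.6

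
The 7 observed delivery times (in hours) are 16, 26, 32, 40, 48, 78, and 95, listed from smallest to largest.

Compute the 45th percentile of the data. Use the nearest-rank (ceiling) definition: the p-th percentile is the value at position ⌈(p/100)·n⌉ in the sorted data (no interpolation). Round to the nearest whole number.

n = 7.
Position = ⌈45/100 · 7⌉ = ⌈3.15⌉ = 4.
The value at rank 4 is 40.

40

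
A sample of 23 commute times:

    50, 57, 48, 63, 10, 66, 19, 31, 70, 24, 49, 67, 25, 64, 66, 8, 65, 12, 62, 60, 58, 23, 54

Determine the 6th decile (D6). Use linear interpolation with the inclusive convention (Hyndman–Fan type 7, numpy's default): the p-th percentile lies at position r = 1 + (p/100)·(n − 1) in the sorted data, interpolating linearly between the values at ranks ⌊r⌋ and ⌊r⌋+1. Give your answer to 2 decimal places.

58.40

Sorted: 8, 10, 12, 19, 23, 24, 25, 31, 48, 49, 50, 54, 57, 58, 60, 62, 63, 64, 65, 66, 66, 67, 70.
n = 23.
r = 1 + (60/100)·(23 − 1) = 1 + 13.2 = 14.2.
Rank 14 is 58 and rank 15 is 60.
Interpolate: 58 + 0.2·(60 − 58) = 58 + 0.2·2 = 58.4.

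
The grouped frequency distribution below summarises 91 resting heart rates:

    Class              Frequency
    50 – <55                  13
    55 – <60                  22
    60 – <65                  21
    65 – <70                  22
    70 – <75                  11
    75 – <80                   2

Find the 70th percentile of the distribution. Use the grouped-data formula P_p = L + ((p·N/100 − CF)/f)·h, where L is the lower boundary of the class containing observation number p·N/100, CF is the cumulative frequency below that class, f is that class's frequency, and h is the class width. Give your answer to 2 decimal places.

N = 91; target position k = 70/100 · 91 = 63.7.
Cumulative frequencies: 13, 35, 56, 78, 89, 91.
Observation 63.7 falls in the class 65 – <70.
L = 65, CF = 56, f = 22, h = 5.
P70 = 65 + ((63.7 − 56)/22)·5 = 65 + 1.75 = 66.75.

66.75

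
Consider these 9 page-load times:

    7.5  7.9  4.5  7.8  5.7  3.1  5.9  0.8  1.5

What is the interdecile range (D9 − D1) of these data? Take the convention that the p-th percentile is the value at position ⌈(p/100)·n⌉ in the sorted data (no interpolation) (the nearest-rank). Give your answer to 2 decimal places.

Sorted: 0.8, 1.5, 3.1, 4.5, 5.7, 5.9, 7.5, 7.8, 7.9.
n = 9.
P10: rank ⌈10/100·9⌉ = 1 → 0.8.
P90: rank ⌈90/100·9⌉ = 9 → 7.9.
Difference: 7.9 − 0.8 = 7.1.

7.10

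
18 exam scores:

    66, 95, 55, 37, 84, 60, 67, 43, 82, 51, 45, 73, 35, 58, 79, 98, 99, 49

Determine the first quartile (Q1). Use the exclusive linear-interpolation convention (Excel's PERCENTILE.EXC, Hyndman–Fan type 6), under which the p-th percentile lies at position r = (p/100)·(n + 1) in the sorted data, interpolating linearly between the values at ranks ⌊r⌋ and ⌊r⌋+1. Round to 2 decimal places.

48.00

Sorted: 35, 37, 43, 45, 49, 51, 55, 58, 60, 66, 67, 73, 79, 82, 84, 95, 98, 99.
n = 18.
r = (25/100)·(18 + 1) = 4.75.
Rank 4 is 45 and rank 5 is 49.
Interpolate: 45 + 0.75·(49 − 45) = 45 + 0.75·4 = 48.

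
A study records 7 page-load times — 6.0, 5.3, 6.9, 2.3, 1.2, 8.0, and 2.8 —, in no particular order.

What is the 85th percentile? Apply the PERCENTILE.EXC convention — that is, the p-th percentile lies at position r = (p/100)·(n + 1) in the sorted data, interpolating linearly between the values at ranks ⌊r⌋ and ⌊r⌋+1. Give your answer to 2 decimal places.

7.78

Sorted: 1.2, 2.3, 2.8, 5.3, 6.0, 6.9, 8.0.
n = 7.
r = (85/100)·(7 + 1) = 6.8.
Rank 6 is 6.9 and rank 7 is 8.0.
Interpolate: 6.9 + 0.8·(8.0 − 6.9) = 6.9 + 0.8·1.1 = 7.78.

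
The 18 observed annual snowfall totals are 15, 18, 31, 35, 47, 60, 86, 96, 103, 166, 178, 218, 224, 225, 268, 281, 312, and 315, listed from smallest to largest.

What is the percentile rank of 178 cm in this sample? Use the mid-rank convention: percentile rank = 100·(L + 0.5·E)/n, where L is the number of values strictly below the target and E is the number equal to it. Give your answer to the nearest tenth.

Count below 178: L = 10; count equal: E = 1; n = 18.
Percentile rank = 100·(10 + 0.5·1)/18 = 100·10.5/18 = 58.33.

58.3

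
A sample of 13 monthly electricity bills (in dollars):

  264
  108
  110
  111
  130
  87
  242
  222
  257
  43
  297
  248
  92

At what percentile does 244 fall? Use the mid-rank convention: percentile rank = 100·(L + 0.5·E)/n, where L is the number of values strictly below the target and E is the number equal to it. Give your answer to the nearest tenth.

69.2

Sorted: 43, 87, 92, 108, 110, 111, 130, 222, 242, 248, 257, 264, 297.
Count below 244: L = 9; count equal: E = 0; n = 13.
Percentile rank = 100·(9 + 0.5·0)/13 = 100·9/13 = 69.23.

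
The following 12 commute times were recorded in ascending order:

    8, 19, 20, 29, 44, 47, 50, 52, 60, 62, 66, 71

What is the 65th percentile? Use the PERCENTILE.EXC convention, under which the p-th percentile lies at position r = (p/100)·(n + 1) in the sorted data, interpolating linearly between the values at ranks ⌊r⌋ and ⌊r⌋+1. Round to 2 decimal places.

n = 12.
r = (65/100)·(12 + 1) = 8.45.
Rank 8 is 52 and rank 9 is 60.
Interpolate: 52 + 0.45·(60 − 52) = 52 + 0.45·8 = 55.6.

55.60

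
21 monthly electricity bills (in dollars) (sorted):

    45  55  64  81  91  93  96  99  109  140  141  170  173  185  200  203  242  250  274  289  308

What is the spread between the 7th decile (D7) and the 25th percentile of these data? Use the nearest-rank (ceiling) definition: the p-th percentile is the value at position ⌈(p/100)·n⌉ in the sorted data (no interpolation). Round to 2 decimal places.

107.00

n = 21.
P25: rank ⌈25/100·21⌉ = 6 → 93.
P70: rank ⌈70/100·21⌉ = 15 → 200.
Difference: 200 − 93 = 107.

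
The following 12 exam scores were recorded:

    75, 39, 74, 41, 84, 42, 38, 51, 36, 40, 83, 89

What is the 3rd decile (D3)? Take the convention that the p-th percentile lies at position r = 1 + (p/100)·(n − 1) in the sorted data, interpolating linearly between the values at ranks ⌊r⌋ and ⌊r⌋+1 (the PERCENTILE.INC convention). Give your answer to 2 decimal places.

40.30

Sorted: 36, 38, 39, 40, 41, 42, 51, 74, 75, 83, 84, 89.
n = 12.
r = 1 + (30/100)·(12 − 1) = 1 + 3.3 = 4.3.
Rank 4 is 40 and rank 5 is 41.
Interpolate: 40 + 0.3·(41 − 40) = 40 + 0.3·1 = 40.3.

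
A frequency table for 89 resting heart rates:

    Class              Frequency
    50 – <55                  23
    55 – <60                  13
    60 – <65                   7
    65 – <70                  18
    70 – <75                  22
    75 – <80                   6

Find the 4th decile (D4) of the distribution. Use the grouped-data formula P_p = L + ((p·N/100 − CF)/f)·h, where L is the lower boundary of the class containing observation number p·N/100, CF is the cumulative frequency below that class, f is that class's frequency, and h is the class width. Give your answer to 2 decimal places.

59.85

N = 89; target position k = 40/100 · 89 = 35.6.
Cumulative frequencies: 23, 36, 43, 61, 83, 89.
Observation 35.6 falls in the class 55 – <60.
L = 55, CF = 23, f = 13, h = 5.
P40 = 55 + ((35.6 − 23)/13)·5 = 55 + 4.84615 = 59.8462.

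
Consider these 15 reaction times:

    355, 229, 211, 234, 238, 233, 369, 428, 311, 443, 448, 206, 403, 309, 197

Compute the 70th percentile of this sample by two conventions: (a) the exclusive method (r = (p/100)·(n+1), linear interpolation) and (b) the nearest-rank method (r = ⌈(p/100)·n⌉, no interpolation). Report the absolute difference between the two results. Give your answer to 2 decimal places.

6.80

Sorted: 197, 206, 211, 229, 233, 234, 238, 309, 311, 355, 369, 403, 428, 443, 448.
n = 15.
(a) r = 11.2; between ranks 11 (369) and 12 (403): 375.8.
(b) the nearest-rank method: rank 11 → 369.
|375.8 − 369| = 6.8.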